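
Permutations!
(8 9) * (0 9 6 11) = (0 9 8 6 11) = [9, 1, 2, 3, 4, 5, 11, 7, 6, 8, 10, 0]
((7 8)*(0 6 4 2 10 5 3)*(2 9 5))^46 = (10)(0 5 4)(3 9 6) = [5, 1, 2, 9, 0, 4, 3, 7, 8, 6, 10]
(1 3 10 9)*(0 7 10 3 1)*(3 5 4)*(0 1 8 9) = (0 7 10)(1 8 9)(3 5 4) = [7, 8, 2, 5, 3, 4, 6, 10, 9, 1, 0]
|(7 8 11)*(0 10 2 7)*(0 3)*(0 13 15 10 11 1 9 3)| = 18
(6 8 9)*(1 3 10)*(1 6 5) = (1 3 10 6 8 9 5) = [0, 3, 2, 10, 4, 1, 8, 7, 9, 5, 6]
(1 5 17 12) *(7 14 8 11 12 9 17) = (1 5 7 14 8 11 12)(9 17) = [0, 5, 2, 3, 4, 7, 6, 14, 11, 17, 10, 12, 1, 13, 8, 15, 16, 9]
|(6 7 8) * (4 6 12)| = |(4 6 7 8 12)| = 5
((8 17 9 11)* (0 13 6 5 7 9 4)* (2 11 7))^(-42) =[5, 1, 17, 3, 6, 8, 11, 7, 0, 9, 10, 4, 12, 2, 14, 15, 16, 13] =(0 5 8)(2 17 13)(4 6 11)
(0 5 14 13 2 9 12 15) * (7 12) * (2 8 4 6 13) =(0 5 14 2 9 7 12 15)(4 6 13 8) =[5, 1, 9, 3, 6, 14, 13, 12, 4, 7, 10, 11, 15, 8, 2, 0]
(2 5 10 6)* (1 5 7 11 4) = (1 5 10 6 2 7 11 4) = [0, 5, 7, 3, 1, 10, 2, 11, 8, 9, 6, 4]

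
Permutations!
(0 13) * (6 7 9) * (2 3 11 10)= [13, 1, 3, 11, 4, 5, 7, 9, 8, 6, 2, 10, 12, 0]= (0 13)(2 3 11 10)(6 7 9)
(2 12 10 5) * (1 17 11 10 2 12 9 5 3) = (1 17 11 10 3)(2 9 5 12) = [0, 17, 9, 1, 4, 12, 6, 7, 8, 5, 3, 10, 2, 13, 14, 15, 16, 11]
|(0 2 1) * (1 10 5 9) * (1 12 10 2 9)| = 6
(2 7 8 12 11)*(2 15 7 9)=[0, 1, 9, 3, 4, 5, 6, 8, 12, 2, 10, 15, 11, 13, 14, 7]=(2 9)(7 8 12 11 15)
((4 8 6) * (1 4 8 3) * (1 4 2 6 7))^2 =(1 6 7 2 8) =[0, 6, 8, 3, 4, 5, 7, 2, 1]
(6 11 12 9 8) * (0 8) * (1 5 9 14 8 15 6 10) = (0 15 6 11 12 14 8 10 1 5 9) = [15, 5, 2, 3, 4, 9, 11, 7, 10, 0, 1, 12, 14, 13, 8, 6]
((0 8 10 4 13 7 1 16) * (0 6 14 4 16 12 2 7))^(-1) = (0 13 4 14 6 16 10 8)(1 7 2 12) = [13, 7, 12, 3, 14, 5, 16, 2, 0, 9, 8, 11, 1, 4, 6, 15, 10]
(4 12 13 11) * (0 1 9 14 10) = (0 1 9 14 10)(4 12 13 11) = [1, 9, 2, 3, 12, 5, 6, 7, 8, 14, 0, 4, 13, 11, 10]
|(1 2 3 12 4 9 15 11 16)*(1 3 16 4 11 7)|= 10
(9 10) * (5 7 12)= [0, 1, 2, 3, 4, 7, 6, 12, 8, 10, 9, 11, 5]= (5 7 12)(9 10)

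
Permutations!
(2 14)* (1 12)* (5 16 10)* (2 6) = (1 12)(2 14 6)(5 16 10) = [0, 12, 14, 3, 4, 16, 2, 7, 8, 9, 5, 11, 1, 13, 6, 15, 10]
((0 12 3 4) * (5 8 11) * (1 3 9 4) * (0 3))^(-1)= (0 1 3 4 9 12)(5 11 8)= [1, 3, 2, 4, 9, 11, 6, 7, 5, 12, 10, 8, 0]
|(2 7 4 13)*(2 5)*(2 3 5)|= |(2 7 4 13)(3 5)|= 4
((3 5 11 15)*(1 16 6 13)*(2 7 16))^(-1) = (1 13 6 16 7 2)(3 15 11 5) = [0, 13, 1, 15, 4, 3, 16, 2, 8, 9, 10, 5, 12, 6, 14, 11, 7]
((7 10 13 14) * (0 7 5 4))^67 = (0 14 7 5 10 4 13) = [14, 1, 2, 3, 13, 10, 6, 5, 8, 9, 4, 11, 12, 0, 7]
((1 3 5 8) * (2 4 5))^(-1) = (1 8 5 4 2 3) = [0, 8, 3, 1, 2, 4, 6, 7, 5]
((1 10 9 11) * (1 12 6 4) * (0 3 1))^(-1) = (0 4 6 12 11 9 10 1 3) = [4, 3, 2, 0, 6, 5, 12, 7, 8, 10, 1, 9, 11]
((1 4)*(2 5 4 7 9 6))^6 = (1 4 5 2 6 9 7) = [0, 4, 6, 3, 5, 2, 9, 1, 8, 7]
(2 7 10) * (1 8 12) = (1 8 12)(2 7 10) = [0, 8, 7, 3, 4, 5, 6, 10, 12, 9, 2, 11, 1]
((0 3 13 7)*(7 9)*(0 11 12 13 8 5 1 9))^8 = (0 12 7 1 8)(3 13 11 9 5) = [12, 8, 2, 13, 4, 3, 6, 1, 0, 5, 10, 9, 7, 11]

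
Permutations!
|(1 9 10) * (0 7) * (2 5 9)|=|(0 7)(1 2 5 9 10)|=10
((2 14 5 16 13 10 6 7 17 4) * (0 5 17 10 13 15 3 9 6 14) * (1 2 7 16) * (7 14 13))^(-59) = (0 5 1 2)(3 9 6 16 15)(4 14 17)(7 10 13) = [5, 2, 0, 9, 14, 1, 16, 10, 8, 6, 13, 11, 12, 7, 17, 3, 15, 4]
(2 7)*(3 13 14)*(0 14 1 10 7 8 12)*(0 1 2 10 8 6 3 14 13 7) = (14)(0 13 2 6 3 7 10)(1 8 12) = [13, 8, 6, 7, 4, 5, 3, 10, 12, 9, 0, 11, 1, 2, 14]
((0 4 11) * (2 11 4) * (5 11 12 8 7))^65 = [12, 1, 8, 3, 4, 0, 6, 11, 5, 9, 10, 2, 7] = (0 12 7 11 2 8 5)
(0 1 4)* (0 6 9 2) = [1, 4, 0, 3, 6, 5, 9, 7, 8, 2] = (0 1 4 6 9 2)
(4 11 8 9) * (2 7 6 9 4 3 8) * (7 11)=[0, 1, 11, 8, 7, 5, 9, 6, 4, 3, 10, 2]=(2 11)(3 8 4 7 6 9)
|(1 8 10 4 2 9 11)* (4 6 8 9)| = |(1 9 11)(2 4)(6 8 10)| = 6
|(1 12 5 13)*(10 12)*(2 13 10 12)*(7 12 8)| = 8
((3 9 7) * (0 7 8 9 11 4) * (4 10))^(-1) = (0 4 10 11 3 7)(8 9) = [4, 1, 2, 7, 10, 5, 6, 0, 9, 8, 11, 3]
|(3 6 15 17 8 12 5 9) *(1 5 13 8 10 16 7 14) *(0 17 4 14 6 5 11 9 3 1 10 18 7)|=30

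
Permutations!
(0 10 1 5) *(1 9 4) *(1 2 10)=(0 1 5)(2 10 9 4)=[1, 5, 10, 3, 2, 0, 6, 7, 8, 4, 9]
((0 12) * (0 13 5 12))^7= (5 12 13)= [0, 1, 2, 3, 4, 12, 6, 7, 8, 9, 10, 11, 13, 5]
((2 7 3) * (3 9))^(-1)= (2 3 9 7)= [0, 1, 3, 9, 4, 5, 6, 2, 8, 7]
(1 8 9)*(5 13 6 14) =(1 8 9)(5 13 6 14) =[0, 8, 2, 3, 4, 13, 14, 7, 9, 1, 10, 11, 12, 6, 5]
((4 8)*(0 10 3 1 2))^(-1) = [2, 3, 1, 10, 8, 5, 6, 7, 4, 9, 0] = (0 2 1 3 10)(4 8)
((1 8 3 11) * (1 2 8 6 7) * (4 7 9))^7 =[0, 9, 11, 8, 1, 5, 4, 6, 2, 7, 10, 3] =(1 9 7 6 4)(2 11 3 8)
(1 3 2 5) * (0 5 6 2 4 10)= (0 5 1 3 4 10)(2 6)= [5, 3, 6, 4, 10, 1, 2, 7, 8, 9, 0]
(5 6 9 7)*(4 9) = (4 9 7 5 6) = [0, 1, 2, 3, 9, 6, 4, 5, 8, 7]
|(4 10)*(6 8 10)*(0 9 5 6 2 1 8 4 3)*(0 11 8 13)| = 8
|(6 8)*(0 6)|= |(0 6 8)|= 3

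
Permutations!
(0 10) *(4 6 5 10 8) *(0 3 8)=(3 8 4 6 5 10)=[0, 1, 2, 8, 6, 10, 5, 7, 4, 9, 3]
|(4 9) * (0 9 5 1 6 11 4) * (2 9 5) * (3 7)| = |(0 5 1 6 11 4 2 9)(3 7)| = 8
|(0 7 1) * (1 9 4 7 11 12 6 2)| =|(0 11 12 6 2 1)(4 7 9)| =6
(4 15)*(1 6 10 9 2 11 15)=[0, 6, 11, 3, 1, 5, 10, 7, 8, 2, 9, 15, 12, 13, 14, 4]=(1 6 10 9 2 11 15 4)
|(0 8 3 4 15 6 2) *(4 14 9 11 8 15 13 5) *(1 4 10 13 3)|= |(0 15 6 2)(1 4 3 14 9 11 8)(5 10 13)|= 84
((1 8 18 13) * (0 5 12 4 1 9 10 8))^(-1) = (0 1 4 12 5)(8 10 9 13 18) = [1, 4, 2, 3, 12, 0, 6, 7, 10, 13, 9, 11, 5, 18, 14, 15, 16, 17, 8]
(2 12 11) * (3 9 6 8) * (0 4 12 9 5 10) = (0 4 12 11 2 9 6 8 3 5 10) = [4, 1, 9, 5, 12, 10, 8, 7, 3, 6, 0, 2, 11]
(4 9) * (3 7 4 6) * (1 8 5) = [0, 8, 2, 7, 9, 1, 3, 4, 5, 6] = (1 8 5)(3 7 4 9 6)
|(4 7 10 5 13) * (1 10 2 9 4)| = |(1 10 5 13)(2 9 4 7)| = 4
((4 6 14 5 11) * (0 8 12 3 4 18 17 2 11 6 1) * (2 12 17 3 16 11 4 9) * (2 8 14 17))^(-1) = [1, 4, 8, 18, 2, 14, 5, 7, 9, 3, 10, 16, 17, 13, 0, 15, 12, 6, 11] = (0 1 4 2 8 9 3 18 11 16 12 17 6 5 14)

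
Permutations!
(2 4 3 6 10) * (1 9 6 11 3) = [0, 9, 4, 11, 1, 5, 10, 7, 8, 6, 2, 3] = (1 9 6 10 2 4)(3 11)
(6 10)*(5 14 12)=(5 14 12)(6 10)=[0, 1, 2, 3, 4, 14, 10, 7, 8, 9, 6, 11, 5, 13, 12]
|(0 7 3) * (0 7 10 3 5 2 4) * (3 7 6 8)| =6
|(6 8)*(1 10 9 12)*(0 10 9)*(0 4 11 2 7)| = 6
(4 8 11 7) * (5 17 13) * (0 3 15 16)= (0 3 15 16)(4 8 11 7)(5 17 13)= [3, 1, 2, 15, 8, 17, 6, 4, 11, 9, 10, 7, 12, 5, 14, 16, 0, 13]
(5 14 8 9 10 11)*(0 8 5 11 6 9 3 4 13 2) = (0 8 3 4 13 2)(5 14)(6 9 10) = [8, 1, 0, 4, 13, 14, 9, 7, 3, 10, 6, 11, 12, 2, 5]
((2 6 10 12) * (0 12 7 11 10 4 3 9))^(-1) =(0 9 3 4 6 2 12)(7 10 11) =[9, 1, 12, 4, 6, 5, 2, 10, 8, 3, 11, 7, 0]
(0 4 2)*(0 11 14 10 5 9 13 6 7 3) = [4, 1, 11, 0, 2, 9, 7, 3, 8, 13, 5, 14, 12, 6, 10] = (0 4 2 11 14 10 5 9 13 6 7 3)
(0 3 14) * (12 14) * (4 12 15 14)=(0 3 15 14)(4 12)=[3, 1, 2, 15, 12, 5, 6, 7, 8, 9, 10, 11, 4, 13, 0, 14]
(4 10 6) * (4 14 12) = (4 10 6 14 12) = [0, 1, 2, 3, 10, 5, 14, 7, 8, 9, 6, 11, 4, 13, 12]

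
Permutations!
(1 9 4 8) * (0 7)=[7, 9, 2, 3, 8, 5, 6, 0, 1, 4]=(0 7)(1 9 4 8)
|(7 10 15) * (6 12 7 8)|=|(6 12 7 10 15 8)|=6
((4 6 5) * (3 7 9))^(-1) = (3 9 7)(4 5 6) = [0, 1, 2, 9, 5, 6, 4, 3, 8, 7]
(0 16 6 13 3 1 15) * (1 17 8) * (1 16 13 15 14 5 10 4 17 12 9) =(0 13 3 12 9 1 14 5 10 4 17 8 16 6 15) =[13, 14, 2, 12, 17, 10, 15, 7, 16, 1, 4, 11, 9, 3, 5, 0, 6, 8]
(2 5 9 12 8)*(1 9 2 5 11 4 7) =[0, 9, 11, 3, 7, 2, 6, 1, 5, 12, 10, 4, 8] =(1 9 12 8 5 2 11 4 7)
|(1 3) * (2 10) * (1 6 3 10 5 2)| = |(1 10)(2 5)(3 6)| = 2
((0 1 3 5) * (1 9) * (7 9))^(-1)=(0 5 3 1 9 7)=[5, 9, 2, 1, 4, 3, 6, 0, 8, 7]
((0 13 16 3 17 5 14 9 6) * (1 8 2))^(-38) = (0 9 5 3 13 6 14 17 16)(1 8 2) = [9, 8, 1, 13, 4, 3, 14, 7, 2, 5, 10, 11, 12, 6, 17, 15, 0, 16]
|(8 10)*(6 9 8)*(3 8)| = 5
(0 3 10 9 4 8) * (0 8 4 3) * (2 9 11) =(2 9 3 10 11) =[0, 1, 9, 10, 4, 5, 6, 7, 8, 3, 11, 2]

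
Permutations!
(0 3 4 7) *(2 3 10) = (0 10 2 3 4 7) = [10, 1, 3, 4, 7, 5, 6, 0, 8, 9, 2]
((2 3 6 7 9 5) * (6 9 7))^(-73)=(2 5 9 3)=[0, 1, 5, 2, 4, 9, 6, 7, 8, 3]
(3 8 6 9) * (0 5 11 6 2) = (0 5 11 6 9 3 8 2) = [5, 1, 0, 8, 4, 11, 9, 7, 2, 3, 10, 6]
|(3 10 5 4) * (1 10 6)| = |(1 10 5 4 3 6)| = 6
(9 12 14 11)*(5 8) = (5 8)(9 12 14 11) = [0, 1, 2, 3, 4, 8, 6, 7, 5, 12, 10, 9, 14, 13, 11]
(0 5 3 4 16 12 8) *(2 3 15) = (0 5 15 2 3 4 16 12 8) = [5, 1, 3, 4, 16, 15, 6, 7, 0, 9, 10, 11, 8, 13, 14, 2, 12]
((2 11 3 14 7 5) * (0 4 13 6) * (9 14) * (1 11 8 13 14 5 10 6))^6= (14)(1 8 5 3)(2 9 11 13)= [0, 8, 9, 1, 4, 3, 6, 7, 5, 11, 10, 13, 12, 2, 14]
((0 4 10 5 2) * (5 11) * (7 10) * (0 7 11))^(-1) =[10, 1, 5, 3, 0, 11, 6, 2, 8, 9, 7, 4] =(0 10 7 2 5 11 4)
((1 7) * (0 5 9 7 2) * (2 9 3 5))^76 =[0, 9, 2, 3, 4, 5, 6, 1, 8, 7] =(1 9 7)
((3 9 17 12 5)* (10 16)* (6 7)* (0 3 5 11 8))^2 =(0 9 12 8 3 17 11) =[9, 1, 2, 17, 4, 5, 6, 7, 3, 12, 10, 0, 8, 13, 14, 15, 16, 11]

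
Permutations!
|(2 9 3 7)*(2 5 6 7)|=|(2 9 3)(5 6 7)|=3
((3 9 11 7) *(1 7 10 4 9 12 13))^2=(1 3 13 7 12)(4 11)(9 10)=[0, 3, 2, 13, 11, 5, 6, 12, 8, 10, 9, 4, 1, 7]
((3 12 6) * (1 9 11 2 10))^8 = (1 2 9 10 11)(3 6 12) = [0, 2, 9, 6, 4, 5, 12, 7, 8, 10, 11, 1, 3]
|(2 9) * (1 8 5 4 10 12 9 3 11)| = 10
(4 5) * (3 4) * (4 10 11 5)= [0, 1, 2, 10, 4, 3, 6, 7, 8, 9, 11, 5]= (3 10 11 5)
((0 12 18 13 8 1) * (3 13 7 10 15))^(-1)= (0 1 8 13 3 15 10 7 18 12)= [1, 8, 2, 15, 4, 5, 6, 18, 13, 9, 7, 11, 0, 3, 14, 10, 16, 17, 12]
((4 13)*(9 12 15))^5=(4 13)(9 15 12)=[0, 1, 2, 3, 13, 5, 6, 7, 8, 15, 10, 11, 9, 4, 14, 12]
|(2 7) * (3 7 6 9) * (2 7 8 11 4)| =7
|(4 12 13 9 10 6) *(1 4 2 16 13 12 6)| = 8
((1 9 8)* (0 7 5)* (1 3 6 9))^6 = (3 9)(6 8) = [0, 1, 2, 9, 4, 5, 8, 7, 6, 3]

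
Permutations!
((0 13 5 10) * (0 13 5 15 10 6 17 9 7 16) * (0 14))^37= (0 7 6 14 9 5 16 17)(10 13 15)= [7, 1, 2, 3, 4, 16, 14, 6, 8, 5, 13, 11, 12, 15, 9, 10, 17, 0]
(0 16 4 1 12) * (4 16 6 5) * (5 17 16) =[6, 12, 2, 3, 1, 4, 17, 7, 8, 9, 10, 11, 0, 13, 14, 15, 5, 16] =(0 6 17 16 5 4 1 12)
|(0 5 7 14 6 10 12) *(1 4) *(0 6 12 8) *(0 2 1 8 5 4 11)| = 6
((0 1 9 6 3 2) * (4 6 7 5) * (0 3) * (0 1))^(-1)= [0, 6, 3, 2, 5, 7, 4, 9, 8, 1]= (1 6 4 5 7 9)(2 3)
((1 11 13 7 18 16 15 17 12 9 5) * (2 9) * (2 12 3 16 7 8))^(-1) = (1 5 9 2 8 13 11)(3 17 15 16)(7 18) = [0, 5, 8, 17, 4, 9, 6, 18, 13, 2, 10, 1, 12, 11, 14, 16, 3, 15, 7]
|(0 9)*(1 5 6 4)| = |(0 9)(1 5 6 4)| = 4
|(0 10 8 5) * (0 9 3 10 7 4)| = 15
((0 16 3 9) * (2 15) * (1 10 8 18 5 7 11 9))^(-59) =(0 5 1 9 18 3 11 8 16 7 10)(2 15) =[5, 9, 15, 11, 4, 1, 6, 10, 16, 18, 0, 8, 12, 13, 14, 2, 7, 17, 3]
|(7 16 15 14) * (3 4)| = 4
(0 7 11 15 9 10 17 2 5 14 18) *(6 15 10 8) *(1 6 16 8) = (0 7 11 10 17 2 5 14 18)(1 6 15 9)(8 16) = [7, 6, 5, 3, 4, 14, 15, 11, 16, 1, 17, 10, 12, 13, 18, 9, 8, 2, 0]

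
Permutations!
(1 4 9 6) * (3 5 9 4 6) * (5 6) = [0, 5, 2, 6, 4, 9, 1, 7, 8, 3] = (1 5 9 3 6)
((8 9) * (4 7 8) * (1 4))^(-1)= [0, 9, 2, 3, 1, 5, 6, 4, 7, 8]= (1 9 8 7 4)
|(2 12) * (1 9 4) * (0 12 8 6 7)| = 6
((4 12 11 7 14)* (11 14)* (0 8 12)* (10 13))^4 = (0 4 14 12 8) = [4, 1, 2, 3, 14, 5, 6, 7, 0, 9, 10, 11, 8, 13, 12]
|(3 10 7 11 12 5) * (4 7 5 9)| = |(3 10 5)(4 7 11 12 9)| = 15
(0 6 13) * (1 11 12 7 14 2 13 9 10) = (0 6 9 10 1 11 12 7 14 2 13) = [6, 11, 13, 3, 4, 5, 9, 14, 8, 10, 1, 12, 7, 0, 2]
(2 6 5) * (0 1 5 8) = (0 1 5 2 6 8) = [1, 5, 6, 3, 4, 2, 8, 7, 0]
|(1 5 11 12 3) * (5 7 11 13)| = |(1 7 11 12 3)(5 13)| = 10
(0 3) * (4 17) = (0 3)(4 17) = [3, 1, 2, 0, 17, 5, 6, 7, 8, 9, 10, 11, 12, 13, 14, 15, 16, 4]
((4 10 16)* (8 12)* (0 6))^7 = (0 6)(4 10 16)(8 12) = [6, 1, 2, 3, 10, 5, 0, 7, 12, 9, 16, 11, 8, 13, 14, 15, 4]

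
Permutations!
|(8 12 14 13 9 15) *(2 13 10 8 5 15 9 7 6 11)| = 20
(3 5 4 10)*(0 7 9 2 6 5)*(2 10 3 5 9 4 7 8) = (0 8 2 6 9 10 5 7 4 3) = [8, 1, 6, 0, 3, 7, 9, 4, 2, 10, 5]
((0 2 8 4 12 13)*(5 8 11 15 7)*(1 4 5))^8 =[13, 7, 0, 3, 1, 5, 6, 15, 8, 9, 10, 2, 4, 12, 14, 11] =(0 13 12 4 1 7 15 11 2)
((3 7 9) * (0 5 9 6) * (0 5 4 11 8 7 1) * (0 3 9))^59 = (0 8 5 11 6 4 7)(1 3) = [8, 3, 2, 1, 7, 11, 4, 0, 5, 9, 10, 6]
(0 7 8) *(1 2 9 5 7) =(0 1 2 9 5 7 8) =[1, 2, 9, 3, 4, 7, 6, 8, 0, 5]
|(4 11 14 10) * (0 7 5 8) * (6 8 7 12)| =|(0 12 6 8)(4 11 14 10)(5 7)| =4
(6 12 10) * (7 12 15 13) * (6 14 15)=(7 12 10 14 15 13)=[0, 1, 2, 3, 4, 5, 6, 12, 8, 9, 14, 11, 10, 7, 15, 13]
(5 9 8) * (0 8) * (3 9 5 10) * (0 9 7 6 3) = (0 8 10)(3 7 6) = [8, 1, 2, 7, 4, 5, 3, 6, 10, 9, 0]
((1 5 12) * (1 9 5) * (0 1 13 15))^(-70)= (0 13)(1 15)(5 9 12)= [13, 15, 2, 3, 4, 9, 6, 7, 8, 12, 10, 11, 5, 0, 14, 1]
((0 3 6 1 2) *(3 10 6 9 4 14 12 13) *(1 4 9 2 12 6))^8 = (0 10 1 12 13 3 2)(4 6 14) = [10, 12, 0, 2, 6, 5, 14, 7, 8, 9, 1, 11, 13, 3, 4]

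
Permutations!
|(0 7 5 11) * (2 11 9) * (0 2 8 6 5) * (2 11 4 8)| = |(11)(0 7)(2 4 8 6 5 9)| = 6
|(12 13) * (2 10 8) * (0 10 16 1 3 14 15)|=18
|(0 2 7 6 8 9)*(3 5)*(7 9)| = |(0 2 9)(3 5)(6 8 7)| = 6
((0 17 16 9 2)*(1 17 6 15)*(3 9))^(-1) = [2, 15, 9, 16, 4, 5, 0, 7, 8, 3, 10, 11, 12, 13, 14, 6, 17, 1] = (0 2 9 3 16 17 1 15 6)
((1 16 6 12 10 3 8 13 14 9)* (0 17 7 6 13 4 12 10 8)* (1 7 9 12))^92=(0 17 9 7 6 10 3)(1 16 13 14 12 8 4)=[17, 16, 2, 0, 1, 5, 10, 6, 4, 7, 3, 11, 8, 14, 12, 15, 13, 9]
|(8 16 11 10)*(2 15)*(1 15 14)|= 4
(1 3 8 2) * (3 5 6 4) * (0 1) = [1, 5, 0, 8, 3, 6, 4, 7, 2] = (0 1 5 6 4 3 8 2)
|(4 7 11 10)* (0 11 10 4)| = 5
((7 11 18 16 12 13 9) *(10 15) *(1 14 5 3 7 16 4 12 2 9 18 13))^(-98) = (1 5 7 13 4)(2 9 16)(3 11 18 12 14) = [0, 5, 9, 11, 1, 7, 6, 13, 8, 16, 10, 18, 14, 4, 3, 15, 2, 17, 12]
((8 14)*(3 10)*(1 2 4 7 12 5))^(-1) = [0, 5, 1, 10, 2, 12, 6, 4, 14, 9, 3, 11, 7, 13, 8] = (1 5 12 7 4 2)(3 10)(8 14)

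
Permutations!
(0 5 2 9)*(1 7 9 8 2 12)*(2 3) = (0 5 12 1 7 9)(2 8 3) = [5, 7, 8, 2, 4, 12, 6, 9, 3, 0, 10, 11, 1]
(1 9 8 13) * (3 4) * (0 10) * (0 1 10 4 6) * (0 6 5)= (0 4 3 5)(1 9 8 13 10)= [4, 9, 2, 5, 3, 0, 6, 7, 13, 8, 1, 11, 12, 10]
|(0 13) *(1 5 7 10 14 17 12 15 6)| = |(0 13)(1 5 7 10 14 17 12 15 6)| = 18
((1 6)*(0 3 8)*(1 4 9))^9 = (1 6 4 9) = [0, 6, 2, 3, 9, 5, 4, 7, 8, 1]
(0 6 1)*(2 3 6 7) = [7, 0, 3, 6, 4, 5, 1, 2] = (0 7 2 3 6 1)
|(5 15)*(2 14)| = |(2 14)(5 15)| = 2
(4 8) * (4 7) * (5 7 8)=(8)(4 5 7)=[0, 1, 2, 3, 5, 7, 6, 4, 8]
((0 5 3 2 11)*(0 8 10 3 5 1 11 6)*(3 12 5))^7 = (0 3 10 1 2 12 11 6 5 8) = [3, 2, 12, 10, 4, 8, 5, 7, 0, 9, 1, 6, 11]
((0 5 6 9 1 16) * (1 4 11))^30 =(0 1 4 6)(5 16 11 9) =[1, 4, 2, 3, 6, 16, 0, 7, 8, 5, 10, 9, 12, 13, 14, 15, 11]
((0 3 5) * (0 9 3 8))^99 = [8, 1, 2, 3, 4, 5, 6, 7, 0, 9] = (9)(0 8)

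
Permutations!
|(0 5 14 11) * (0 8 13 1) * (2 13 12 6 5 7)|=30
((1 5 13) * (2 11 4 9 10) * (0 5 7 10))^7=(0 11 7 5 4 10 13 9 2 1)=[11, 0, 1, 3, 10, 4, 6, 5, 8, 2, 13, 7, 12, 9]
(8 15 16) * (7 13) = (7 13)(8 15 16) = [0, 1, 2, 3, 4, 5, 6, 13, 15, 9, 10, 11, 12, 7, 14, 16, 8]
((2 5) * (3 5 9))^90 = (2 3)(5 9) = [0, 1, 3, 2, 4, 9, 6, 7, 8, 5]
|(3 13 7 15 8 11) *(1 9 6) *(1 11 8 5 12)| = 10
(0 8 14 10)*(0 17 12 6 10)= [8, 1, 2, 3, 4, 5, 10, 7, 14, 9, 17, 11, 6, 13, 0, 15, 16, 12]= (0 8 14)(6 10 17 12)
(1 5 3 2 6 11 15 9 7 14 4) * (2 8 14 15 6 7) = (1 5 3 8 14 4)(2 7 15 9)(6 11) = [0, 5, 7, 8, 1, 3, 11, 15, 14, 2, 10, 6, 12, 13, 4, 9]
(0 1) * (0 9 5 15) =(0 1 9 5 15) =[1, 9, 2, 3, 4, 15, 6, 7, 8, 5, 10, 11, 12, 13, 14, 0]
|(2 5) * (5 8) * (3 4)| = 6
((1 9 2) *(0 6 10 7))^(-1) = [7, 2, 9, 3, 4, 5, 0, 10, 8, 1, 6] = (0 7 10 6)(1 2 9)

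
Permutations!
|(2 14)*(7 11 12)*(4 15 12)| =|(2 14)(4 15 12 7 11)| =10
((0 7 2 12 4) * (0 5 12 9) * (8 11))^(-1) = (0 9 2 7)(4 12 5)(8 11) = [9, 1, 7, 3, 12, 4, 6, 0, 11, 2, 10, 8, 5]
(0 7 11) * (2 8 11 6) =(0 7 6 2 8 11) =[7, 1, 8, 3, 4, 5, 2, 6, 11, 9, 10, 0]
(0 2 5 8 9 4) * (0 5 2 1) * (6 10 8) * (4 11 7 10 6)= [1, 0, 2, 3, 5, 4, 6, 10, 9, 11, 8, 7]= (0 1)(4 5)(7 10 8 9 11)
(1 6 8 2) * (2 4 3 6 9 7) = [0, 9, 1, 6, 3, 5, 8, 2, 4, 7] = (1 9 7 2)(3 6 8 4)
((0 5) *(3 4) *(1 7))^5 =(0 5)(1 7)(3 4) =[5, 7, 2, 4, 3, 0, 6, 1]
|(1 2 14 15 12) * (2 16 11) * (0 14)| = |(0 14 15 12 1 16 11 2)| = 8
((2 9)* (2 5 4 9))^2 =(4 5 9) =[0, 1, 2, 3, 5, 9, 6, 7, 8, 4]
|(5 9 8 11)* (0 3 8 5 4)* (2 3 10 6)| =8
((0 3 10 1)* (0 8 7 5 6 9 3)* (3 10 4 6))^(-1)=(1 10 9 6 4 3 5 7 8)=[0, 10, 2, 5, 3, 7, 4, 8, 1, 6, 9]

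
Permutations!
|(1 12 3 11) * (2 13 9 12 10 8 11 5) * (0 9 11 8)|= 10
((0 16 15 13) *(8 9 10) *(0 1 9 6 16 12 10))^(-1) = [9, 13, 2, 3, 4, 5, 8, 7, 10, 1, 12, 11, 0, 15, 14, 16, 6] = (0 9 1 13 15 16 6 8 10 12)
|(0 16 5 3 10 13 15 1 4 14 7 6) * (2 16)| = |(0 2 16 5 3 10 13 15 1 4 14 7 6)| = 13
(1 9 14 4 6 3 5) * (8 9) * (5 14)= [0, 8, 2, 14, 6, 1, 3, 7, 9, 5, 10, 11, 12, 13, 4]= (1 8 9 5)(3 14 4 6)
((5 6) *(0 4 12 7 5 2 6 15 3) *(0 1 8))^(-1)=(0 8 1 3 15 5 7 12 4)(2 6)=[8, 3, 6, 15, 0, 7, 2, 12, 1, 9, 10, 11, 4, 13, 14, 5]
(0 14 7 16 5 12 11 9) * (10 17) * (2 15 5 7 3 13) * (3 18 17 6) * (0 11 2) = [14, 1, 15, 13, 4, 12, 3, 16, 8, 11, 6, 9, 2, 0, 18, 5, 7, 10, 17] = (0 14 18 17 10 6 3 13)(2 15 5 12)(7 16)(9 11)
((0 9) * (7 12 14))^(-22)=(7 14 12)=[0, 1, 2, 3, 4, 5, 6, 14, 8, 9, 10, 11, 7, 13, 12]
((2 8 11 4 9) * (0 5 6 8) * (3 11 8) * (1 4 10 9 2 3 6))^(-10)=(3 10)(9 11)=[0, 1, 2, 10, 4, 5, 6, 7, 8, 11, 3, 9]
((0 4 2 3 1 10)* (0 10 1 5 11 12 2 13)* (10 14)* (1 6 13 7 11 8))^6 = (14)(0 3)(1 11)(2 13)(4 5)(6 12)(7 8) = [3, 11, 13, 0, 5, 4, 12, 8, 7, 9, 10, 1, 6, 2, 14]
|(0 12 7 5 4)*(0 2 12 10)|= 10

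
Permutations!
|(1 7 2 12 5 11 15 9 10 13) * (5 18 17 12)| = 9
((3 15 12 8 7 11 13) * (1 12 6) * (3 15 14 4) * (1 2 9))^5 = (1 13)(2 7)(3 4 14)(6 8)(9 11)(12 15) = [0, 13, 7, 4, 14, 5, 8, 2, 6, 11, 10, 9, 15, 1, 3, 12]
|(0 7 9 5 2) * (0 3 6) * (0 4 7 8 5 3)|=20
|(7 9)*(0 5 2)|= |(0 5 2)(7 9)|= 6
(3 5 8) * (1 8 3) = [0, 8, 2, 5, 4, 3, 6, 7, 1] = (1 8)(3 5)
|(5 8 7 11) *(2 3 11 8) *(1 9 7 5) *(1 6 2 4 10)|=|(1 9 7 8 5 4 10)(2 3 11 6)|=28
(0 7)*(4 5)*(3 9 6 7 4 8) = (0 4 5 8 3 9 6 7) = [4, 1, 2, 9, 5, 8, 7, 0, 3, 6]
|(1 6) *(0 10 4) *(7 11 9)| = 6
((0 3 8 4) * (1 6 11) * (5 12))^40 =(12)(1 6 11) =[0, 6, 2, 3, 4, 5, 11, 7, 8, 9, 10, 1, 12]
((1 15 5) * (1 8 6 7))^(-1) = [0, 7, 2, 3, 4, 15, 8, 6, 5, 9, 10, 11, 12, 13, 14, 1] = (1 7 6 8 5 15)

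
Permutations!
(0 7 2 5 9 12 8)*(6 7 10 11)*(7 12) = (0 10 11 6 12 8)(2 5 9 7) = [10, 1, 5, 3, 4, 9, 12, 2, 0, 7, 11, 6, 8]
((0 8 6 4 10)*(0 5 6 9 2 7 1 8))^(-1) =[0, 7, 9, 3, 6, 10, 5, 2, 1, 8, 4] =(1 7 2 9 8)(4 6 5 10)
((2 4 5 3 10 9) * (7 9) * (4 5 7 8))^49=(2 5 3 10 8 4 7 9)=[0, 1, 5, 10, 7, 3, 6, 9, 4, 2, 8]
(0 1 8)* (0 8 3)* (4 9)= [1, 3, 2, 0, 9, 5, 6, 7, 8, 4]= (0 1 3)(4 9)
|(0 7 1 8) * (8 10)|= 5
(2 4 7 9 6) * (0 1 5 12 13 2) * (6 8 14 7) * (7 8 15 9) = [1, 5, 4, 3, 6, 12, 0, 7, 14, 15, 10, 11, 13, 2, 8, 9] = (0 1 5 12 13 2 4 6)(8 14)(9 15)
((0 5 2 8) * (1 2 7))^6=(8)=[0, 1, 2, 3, 4, 5, 6, 7, 8]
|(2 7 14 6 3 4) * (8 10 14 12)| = |(2 7 12 8 10 14 6 3 4)| = 9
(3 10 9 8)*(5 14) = (3 10 9 8)(5 14) = [0, 1, 2, 10, 4, 14, 6, 7, 3, 8, 9, 11, 12, 13, 5]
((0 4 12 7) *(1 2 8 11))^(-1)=(0 7 12 4)(1 11 8 2)=[7, 11, 1, 3, 0, 5, 6, 12, 2, 9, 10, 8, 4]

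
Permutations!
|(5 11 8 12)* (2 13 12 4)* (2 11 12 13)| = |(13)(4 11 8)(5 12)| = 6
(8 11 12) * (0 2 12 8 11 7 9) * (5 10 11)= (0 2 12 5 10 11 8 7 9)= [2, 1, 12, 3, 4, 10, 6, 9, 7, 0, 11, 8, 5]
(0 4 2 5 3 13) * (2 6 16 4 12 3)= (0 12 3 13)(2 5)(4 6 16)= [12, 1, 5, 13, 6, 2, 16, 7, 8, 9, 10, 11, 3, 0, 14, 15, 4]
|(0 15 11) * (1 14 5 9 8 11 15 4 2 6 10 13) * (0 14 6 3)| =|(15)(0 4 2 3)(1 6 10 13)(5 9 8 11 14)| =20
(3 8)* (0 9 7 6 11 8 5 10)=(0 9 7 6 11 8 3 5 10)=[9, 1, 2, 5, 4, 10, 11, 6, 3, 7, 0, 8]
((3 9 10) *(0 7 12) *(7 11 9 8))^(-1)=(0 12 7 8 3 10 9 11)=[12, 1, 2, 10, 4, 5, 6, 8, 3, 11, 9, 0, 7]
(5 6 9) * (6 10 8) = (5 10 8 6 9) = [0, 1, 2, 3, 4, 10, 9, 7, 6, 5, 8]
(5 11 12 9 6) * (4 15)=(4 15)(5 11 12 9 6)=[0, 1, 2, 3, 15, 11, 5, 7, 8, 6, 10, 12, 9, 13, 14, 4]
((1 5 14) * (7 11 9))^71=(1 14 5)(7 9 11)=[0, 14, 2, 3, 4, 1, 6, 9, 8, 11, 10, 7, 12, 13, 5]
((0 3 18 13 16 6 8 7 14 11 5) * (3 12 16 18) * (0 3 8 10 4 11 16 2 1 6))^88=[6, 11, 4, 16, 8, 14, 5, 12, 0, 9, 3, 7, 10, 13, 2, 15, 1, 17, 18]=(18)(0 6 5 14 2 4 8)(1 11 7 12 10 3 16)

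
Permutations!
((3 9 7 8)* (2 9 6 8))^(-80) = (2 9 7)(3 6 8) = [0, 1, 9, 6, 4, 5, 8, 2, 3, 7]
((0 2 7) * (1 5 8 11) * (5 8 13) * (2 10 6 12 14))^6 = (0 7 2 14 12 6 10) = [7, 1, 14, 3, 4, 5, 10, 2, 8, 9, 0, 11, 6, 13, 12]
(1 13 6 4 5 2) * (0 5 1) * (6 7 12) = (0 5 2)(1 13 7 12 6 4) = [5, 13, 0, 3, 1, 2, 4, 12, 8, 9, 10, 11, 6, 7]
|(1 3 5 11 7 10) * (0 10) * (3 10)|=10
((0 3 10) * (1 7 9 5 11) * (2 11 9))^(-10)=(0 10 3)(1 2)(7 11)=[10, 2, 1, 0, 4, 5, 6, 11, 8, 9, 3, 7]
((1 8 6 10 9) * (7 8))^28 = (1 10 8)(6 7 9) = [0, 10, 2, 3, 4, 5, 7, 9, 1, 6, 8]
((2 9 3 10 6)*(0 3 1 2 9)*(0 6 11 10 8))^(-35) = (0 3 8)(1 2 6 9)(10 11) = [3, 2, 6, 8, 4, 5, 9, 7, 0, 1, 11, 10]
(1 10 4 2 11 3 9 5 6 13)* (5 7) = (1 10 4 2 11 3 9 7 5 6 13) = [0, 10, 11, 9, 2, 6, 13, 5, 8, 7, 4, 3, 12, 1]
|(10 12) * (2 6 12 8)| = |(2 6 12 10 8)| = 5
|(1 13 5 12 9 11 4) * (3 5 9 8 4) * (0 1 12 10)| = |(0 1 13 9 11 3 5 10)(4 12 8)| = 24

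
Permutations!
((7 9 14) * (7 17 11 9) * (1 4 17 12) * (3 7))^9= (1 17 9 12 4 11 14)(3 7)= [0, 17, 2, 7, 11, 5, 6, 3, 8, 12, 10, 14, 4, 13, 1, 15, 16, 9]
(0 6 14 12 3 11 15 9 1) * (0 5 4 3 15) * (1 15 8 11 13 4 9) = [6, 5, 2, 13, 3, 9, 14, 7, 11, 15, 10, 0, 8, 4, 12, 1] = (0 6 14 12 8 11)(1 5 9 15)(3 13 4)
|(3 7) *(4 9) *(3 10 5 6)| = |(3 7 10 5 6)(4 9)| = 10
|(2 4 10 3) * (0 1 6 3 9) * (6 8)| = |(0 1 8 6 3 2 4 10 9)| = 9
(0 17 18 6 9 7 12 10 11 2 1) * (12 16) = (0 17 18 6 9 7 16 12 10 11 2 1) = [17, 0, 1, 3, 4, 5, 9, 16, 8, 7, 11, 2, 10, 13, 14, 15, 12, 18, 6]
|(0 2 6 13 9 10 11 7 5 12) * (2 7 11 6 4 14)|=|(0 7 5 12)(2 4 14)(6 13 9 10)|=12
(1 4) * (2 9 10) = (1 4)(2 9 10) = [0, 4, 9, 3, 1, 5, 6, 7, 8, 10, 2]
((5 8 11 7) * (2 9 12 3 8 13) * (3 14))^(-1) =(2 13 5 7 11 8 3 14 12 9) =[0, 1, 13, 14, 4, 7, 6, 11, 3, 2, 10, 8, 9, 5, 12]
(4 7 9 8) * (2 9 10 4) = (2 9 8)(4 7 10) = [0, 1, 9, 3, 7, 5, 6, 10, 2, 8, 4]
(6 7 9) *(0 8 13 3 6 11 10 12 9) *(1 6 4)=[8, 6, 2, 4, 1, 5, 7, 0, 13, 11, 12, 10, 9, 3]=(0 8 13 3 4 1 6 7)(9 11 10 12)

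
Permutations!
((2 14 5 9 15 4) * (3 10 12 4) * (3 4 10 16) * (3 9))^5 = [0, 1, 9, 2, 16, 4, 6, 7, 8, 5, 12, 11, 10, 13, 15, 3, 14] = (2 9 5 4 16 14 15 3)(10 12)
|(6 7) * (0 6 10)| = |(0 6 7 10)| = 4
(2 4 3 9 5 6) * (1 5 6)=(1 5)(2 4 3 9 6)=[0, 5, 4, 9, 3, 1, 2, 7, 8, 6]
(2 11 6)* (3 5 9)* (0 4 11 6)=(0 4 11)(2 6)(3 5 9)=[4, 1, 6, 5, 11, 9, 2, 7, 8, 3, 10, 0]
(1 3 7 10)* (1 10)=(10)(1 3 7)=[0, 3, 2, 7, 4, 5, 6, 1, 8, 9, 10]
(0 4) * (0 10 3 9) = [4, 1, 2, 9, 10, 5, 6, 7, 8, 0, 3] = (0 4 10 3 9)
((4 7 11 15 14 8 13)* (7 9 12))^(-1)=(4 13 8 14 15 11 7 12 9)=[0, 1, 2, 3, 13, 5, 6, 12, 14, 4, 10, 7, 9, 8, 15, 11]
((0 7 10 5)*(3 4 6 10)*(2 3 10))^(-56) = (10) = [0, 1, 2, 3, 4, 5, 6, 7, 8, 9, 10]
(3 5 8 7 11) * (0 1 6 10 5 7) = (0 1 6 10 5 8)(3 7 11) = [1, 6, 2, 7, 4, 8, 10, 11, 0, 9, 5, 3]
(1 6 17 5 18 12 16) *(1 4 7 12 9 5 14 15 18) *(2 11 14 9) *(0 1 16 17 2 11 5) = (0 1 6 2 5 16 4 7 12 17 9)(11 14 15 18) = [1, 6, 5, 3, 7, 16, 2, 12, 8, 0, 10, 14, 17, 13, 15, 18, 4, 9, 11]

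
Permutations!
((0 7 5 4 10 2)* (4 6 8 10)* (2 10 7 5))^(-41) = (10)(0 5 6 8 7 2) = [5, 1, 0, 3, 4, 6, 8, 2, 7, 9, 10]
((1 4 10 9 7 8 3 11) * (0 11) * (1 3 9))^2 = (0 3 11)(1 10 4)(7 9 8) = [3, 10, 2, 11, 1, 5, 6, 9, 7, 8, 4, 0]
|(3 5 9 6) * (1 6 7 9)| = 4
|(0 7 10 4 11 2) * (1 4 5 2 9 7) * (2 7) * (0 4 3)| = |(0 1 3)(2 4 11 9)(5 7 10)| = 12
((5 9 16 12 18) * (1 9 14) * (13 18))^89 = (1 9 16 12 13 18 5 14) = [0, 9, 2, 3, 4, 14, 6, 7, 8, 16, 10, 11, 13, 18, 1, 15, 12, 17, 5]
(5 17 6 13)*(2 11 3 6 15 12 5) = (2 11 3 6 13)(5 17 15 12) = [0, 1, 11, 6, 4, 17, 13, 7, 8, 9, 10, 3, 5, 2, 14, 12, 16, 15]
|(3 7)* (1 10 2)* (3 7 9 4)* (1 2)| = 6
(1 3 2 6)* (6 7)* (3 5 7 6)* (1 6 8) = [0, 5, 8, 2, 4, 7, 6, 3, 1] = (1 5 7 3 2 8)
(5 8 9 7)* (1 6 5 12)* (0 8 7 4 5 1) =[8, 6, 2, 3, 5, 7, 1, 12, 9, 4, 10, 11, 0] =(0 8 9 4 5 7 12)(1 6)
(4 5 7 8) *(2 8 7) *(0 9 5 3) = (0 9 5 2 8 4 3) = [9, 1, 8, 0, 3, 2, 6, 7, 4, 5]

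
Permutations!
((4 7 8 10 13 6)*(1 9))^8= [0, 1, 2, 3, 8, 5, 7, 10, 13, 9, 6, 11, 12, 4]= (4 8 13)(6 7 10)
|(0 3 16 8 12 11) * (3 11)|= 4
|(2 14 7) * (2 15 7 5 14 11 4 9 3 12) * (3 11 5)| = |(2 5 14 3 12)(4 9 11)(7 15)| = 30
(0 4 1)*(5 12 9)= [4, 0, 2, 3, 1, 12, 6, 7, 8, 5, 10, 11, 9]= (0 4 1)(5 12 9)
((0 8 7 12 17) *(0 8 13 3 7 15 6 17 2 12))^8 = (17) = [0, 1, 2, 3, 4, 5, 6, 7, 8, 9, 10, 11, 12, 13, 14, 15, 16, 17]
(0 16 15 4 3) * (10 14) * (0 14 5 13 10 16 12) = (0 12)(3 14 16 15 4)(5 13 10) = [12, 1, 2, 14, 3, 13, 6, 7, 8, 9, 5, 11, 0, 10, 16, 4, 15]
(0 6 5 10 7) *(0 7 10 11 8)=(0 6 5 11 8)=[6, 1, 2, 3, 4, 11, 5, 7, 0, 9, 10, 8]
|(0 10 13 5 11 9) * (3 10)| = 7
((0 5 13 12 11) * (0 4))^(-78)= (13)= [0, 1, 2, 3, 4, 5, 6, 7, 8, 9, 10, 11, 12, 13]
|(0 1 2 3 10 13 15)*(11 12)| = |(0 1 2 3 10 13 15)(11 12)| = 14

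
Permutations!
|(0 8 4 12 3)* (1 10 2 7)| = 20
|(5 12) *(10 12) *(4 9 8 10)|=|(4 9 8 10 12 5)|=6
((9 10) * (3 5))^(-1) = (3 5)(9 10) = [0, 1, 2, 5, 4, 3, 6, 7, 8, 10, 9]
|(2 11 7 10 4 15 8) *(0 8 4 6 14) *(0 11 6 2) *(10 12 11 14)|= 6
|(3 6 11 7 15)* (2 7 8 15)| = |(2 7)(3 6 11 8 15)| = 10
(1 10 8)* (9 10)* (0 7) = (0 7)(1 9 10 8) = [7, 9, 2, 3, 4, 5, 6, 0, 1, 10, 8]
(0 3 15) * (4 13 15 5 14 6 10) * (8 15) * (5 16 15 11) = (0 3 16 15)(4 13 8 11 5 14 6 10) = [3, 1, 2, 16, 13, 14, 10, 7, 11, 9, 4, 5, 12, 8, 6, 0, 15]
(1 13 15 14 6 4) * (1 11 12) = [0, 13, 2, 3, 11, 5, 4, 7, 8, 9, 10, 12, 1, 15, 6, 14] = (1 13 15 14 6 4 11 12)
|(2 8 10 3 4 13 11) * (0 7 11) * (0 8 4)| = 9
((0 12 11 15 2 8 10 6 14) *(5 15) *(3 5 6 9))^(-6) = (0 14 6 11 12)(2 8 10 9 3 5 15) = [14, 1, 8, 5, 4, 15, 11, 7, 10, 3, 9, 12, 0, 13, 6, 2]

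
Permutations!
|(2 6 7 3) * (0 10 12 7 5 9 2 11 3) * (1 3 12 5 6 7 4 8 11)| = |(0 10 5 9 2 7)(1 3)(4 8 11 12)| = 12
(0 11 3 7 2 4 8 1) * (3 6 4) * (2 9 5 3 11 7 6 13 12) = (0 7 9 5 3 6 4 8 1)(2 11 13 12) = [7, 0, 11, 6, 8, 3, 4, 9, 1, 5, 10, 13, 2, 12]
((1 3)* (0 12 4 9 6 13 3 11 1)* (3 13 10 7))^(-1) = [3, 11, 2, 7, 12, 5, 9, 10, 8, 4, 6, 1, 0, 13] = (13)(0 3 7 10 6 9 4 12)(1 11)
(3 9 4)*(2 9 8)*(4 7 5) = (2 9 7 5 4 3 8) = [0, 1, 9, 8, 3, 4, 6, 5, 2, 7]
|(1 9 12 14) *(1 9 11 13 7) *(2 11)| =15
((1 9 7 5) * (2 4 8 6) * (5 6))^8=[0, 1, 2, 3, 4, 5, 6, 7, 8, 9]=(9)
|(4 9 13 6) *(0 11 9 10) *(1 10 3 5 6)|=|(0 11 9 13 1 10)(3 5 6 4)|=12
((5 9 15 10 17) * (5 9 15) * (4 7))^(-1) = [0, 1, 2, 3, 7, 9, 6, 4, 8, 17, 15, 11, 12, 13, 14, 5, 16, 10] = (4 7)(5 9 17 10 15)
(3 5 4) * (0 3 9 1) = (0 3 5 4 9 1) = [3, 0, 2, 5, 9, 4, 6, 7, 8, 1]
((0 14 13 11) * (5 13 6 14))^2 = [13, 1, 2, 3, 4, 11, 6, 7, 8, 9, 10, 5, 12, 0, 14] = (14)(0 13)(5 11)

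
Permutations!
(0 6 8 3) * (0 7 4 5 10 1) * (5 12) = (0 6 8 3 7 4 12 5 10 1) = [6, 0, 2, 7, 12, 10, 8, 4, 3, 9, 1, 11, 5]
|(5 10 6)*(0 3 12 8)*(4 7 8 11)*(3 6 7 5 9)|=11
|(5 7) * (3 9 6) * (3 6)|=|(3 9)(5 7)|=2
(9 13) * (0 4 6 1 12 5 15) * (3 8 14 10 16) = (0 4 6 1 12 5 15)(3 8 14 10 16)(9 13) = [4, 12, 2, 8, 6, 15, 1, 7, 14, 13, 16, 11, 5, 9, 10, 0, 3]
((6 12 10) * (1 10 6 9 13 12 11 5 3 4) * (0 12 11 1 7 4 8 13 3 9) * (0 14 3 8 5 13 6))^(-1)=[12, 6, 2, 14, 7, 3, 8, 4, 9, 5, 1, 13, 0, 11, 10]=(0 12)(1 6 8 9 5 3 14 10)(4 7)(11 13)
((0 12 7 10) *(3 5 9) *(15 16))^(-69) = (0 10 7 12)(15 16) = [10, 1, 2, 3, 4, 5, 6, 12, 8, 9, 7, 11, 0, 13, 14, 16, 15]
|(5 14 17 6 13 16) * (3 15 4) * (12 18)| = |(3 15 4)(5 14 17 6 13 16)(12 18)| = 6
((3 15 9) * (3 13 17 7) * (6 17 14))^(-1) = (3 7 17 6 14 13 9 15) = [0, 1, 2, 7, 4, 5, 14, 17, 8, 15, 10, 11, 12, 9, 13, 3, 16, 6]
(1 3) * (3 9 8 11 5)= (1 9 8 11 5 3)= [0, 9, 2, 1, 4, 3, 6, 7, 11, 8, 10, 5]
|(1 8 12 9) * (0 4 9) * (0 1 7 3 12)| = 8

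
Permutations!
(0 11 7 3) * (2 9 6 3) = (0 11 7 2 9 6 3) = [11, 1, 9, 0, 4, 5, 3, 2, 8, 6, 10, 7]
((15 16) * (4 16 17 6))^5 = (17) = [0, 1, 2, 3, 4, 5, 6, 7, 8, 9, 10, 11, 12, 13, 14, 15, 16, 17]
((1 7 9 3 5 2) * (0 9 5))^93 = (9)(1 7 5 2) = [0, 7, 1, 3, 4, 2, 6, 5, 8, 9]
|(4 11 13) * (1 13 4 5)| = 6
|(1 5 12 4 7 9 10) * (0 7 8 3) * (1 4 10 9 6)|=|(0 7 6 1 5 12 10 4 8 3)|=10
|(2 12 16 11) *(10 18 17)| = |(2 12 16 11)(10 18 17)| = 12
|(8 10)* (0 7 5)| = |(0 7 5)(8 10)| = 6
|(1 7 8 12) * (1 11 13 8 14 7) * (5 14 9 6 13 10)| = |(5 14 7 9 6 13 8 12 11 10)| = 10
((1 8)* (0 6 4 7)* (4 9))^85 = [0, 8, 2, 3, 4, 5, 6, 7, 1, 9] = (9)(1 8)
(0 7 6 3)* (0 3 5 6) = [7, 1, 2, 3, 4, 6, 5, 0] = (0 7)(5 6)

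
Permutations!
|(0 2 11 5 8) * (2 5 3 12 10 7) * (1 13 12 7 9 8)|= 8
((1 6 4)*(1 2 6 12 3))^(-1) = (1 3 12)(2 4 6) = [0, 3, 4, 12, 6, 5, 2, 7, 8, 9, 10, 11, 1]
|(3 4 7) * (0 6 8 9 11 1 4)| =9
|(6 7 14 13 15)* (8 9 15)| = 7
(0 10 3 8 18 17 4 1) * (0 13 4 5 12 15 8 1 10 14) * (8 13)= (0 14)(1 8 18 17 5 12 15 13 4 10 3)= [14, 8, 2, 1, 10, 12, 6, 7, 18, 9, 3, 11, 15, 4, 0, 13, 16, 5, 17]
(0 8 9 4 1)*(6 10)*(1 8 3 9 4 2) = [3, 0, 1, 9, 8, 5, 10, 7, 4, 2, 6] = (0 3 9 2 1)(4 8)(6 10)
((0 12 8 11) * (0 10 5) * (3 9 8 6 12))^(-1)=(0 5 10 11 8 9 3)(6 12)=[5, 1, 2, 0, 4, 10, 12, 7, 9, 3, 11, 8, 6]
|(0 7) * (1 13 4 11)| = |(0 7)(1 13 4 11)| = 4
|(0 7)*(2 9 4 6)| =4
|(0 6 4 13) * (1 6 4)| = 6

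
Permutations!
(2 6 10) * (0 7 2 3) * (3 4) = (0 7 2 6 10 4 3) = [7, 1, 6, 0, 3, 5, 10, 2, 8, 9, 4]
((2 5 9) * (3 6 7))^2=(2 9 5)(3 7 6)=[0, 1, 9, 7, 4, 2, 3, 6, 8, 5]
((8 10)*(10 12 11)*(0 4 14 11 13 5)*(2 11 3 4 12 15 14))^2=(0 13)(2 10 15 3)(4 11 8 14)(5 12)=[13, 1, 10, 2, 11, 12, 6, 7, 14, 9, 15, 8, 5, 0, 4, 3]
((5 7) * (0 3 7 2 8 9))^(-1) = (0 9 8 2 5 7 3) = [9, 1, 5, 0, 4, 7, 6, 3, 2, 8]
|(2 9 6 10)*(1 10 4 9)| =|(1 10 2)(4 9 6)| =3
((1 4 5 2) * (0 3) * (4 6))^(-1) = (0 3)(1 2 5 4 6) = [3, 2, 5, 0, 6, 4, 1]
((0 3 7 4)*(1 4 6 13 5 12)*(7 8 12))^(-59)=(0 3 8 12 1 4)(5 7 6 13)=[3, 4, 2, 8, 0, 7, 13, 6, 12, 9, 10, 11, 1, 5]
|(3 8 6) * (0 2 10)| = 3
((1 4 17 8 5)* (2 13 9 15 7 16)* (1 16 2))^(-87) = (1 8)(2 15 13 7 9)(4 5)(16 17) = [0, 8, 15, 3, 5, 4, 6, 9, 1, 2, 10, 11, 12, 7, 14, 13, 17, 16]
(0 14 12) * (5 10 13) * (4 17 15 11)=[14, 1, 2, 3, 17, 10, 6, 7, 8, 9, 13, 4, 0, 5, 12, 11, 16, 15]=(0 14 12)(4 17 15 11)(5 10 13)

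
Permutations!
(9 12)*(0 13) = (0 13)(9 12) = [13, 1, 2, 3, 4, 5, 6, 7, 8, 12, 10, 11, 9, 0]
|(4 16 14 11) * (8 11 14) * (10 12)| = |(4 16 8 11)(10 12)| = 4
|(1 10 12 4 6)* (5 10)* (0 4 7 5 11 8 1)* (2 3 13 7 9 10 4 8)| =33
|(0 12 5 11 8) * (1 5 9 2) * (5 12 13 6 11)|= |(0 13 6 11 8)(1 12 9 2)|= 20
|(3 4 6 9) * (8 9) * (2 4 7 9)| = |(2 4 6 8)(3 7 9)| = 12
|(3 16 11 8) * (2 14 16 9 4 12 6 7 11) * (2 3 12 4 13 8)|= |(2 14 16 3 9 13 8 12 6 7 11)|= 11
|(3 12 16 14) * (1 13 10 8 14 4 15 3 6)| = 30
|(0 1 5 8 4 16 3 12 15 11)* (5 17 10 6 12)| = 40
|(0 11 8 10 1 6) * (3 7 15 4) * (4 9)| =30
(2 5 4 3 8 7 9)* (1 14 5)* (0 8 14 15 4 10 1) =(0 8 7 9 2)(1 15 4 3 14 5 10) =[8, 15, 0, 14, 3, 10, 6, 9, 7, 2, 1, 11, 12, 13, 5, 4]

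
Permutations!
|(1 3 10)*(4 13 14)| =|(1 3 10)(4 13 14)| =3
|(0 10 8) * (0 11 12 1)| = 6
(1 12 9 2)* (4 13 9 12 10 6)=(1 10 6 4 13 9 2)=[0, 10, 1, 3, 13, 5, 4, 7, 8, 2, 6, 11, 12, 9]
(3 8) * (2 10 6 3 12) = (2 10 6 3 8 12) = [0, 1, 10, 8, 4, 5, 3, 7, 12, 9, 6, 11, 2]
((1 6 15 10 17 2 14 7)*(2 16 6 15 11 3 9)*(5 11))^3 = [0, 17, 1, 14, 4, 9, 3, 10, 8, 7, 6, 2, 12, 13, 15, 16, 11, 5] = (1 17 5 9 7 10 6 3 14 15 16 11 2)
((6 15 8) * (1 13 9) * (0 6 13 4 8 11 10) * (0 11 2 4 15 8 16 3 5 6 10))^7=(0 10 11)(1 6 4 9 5 2 13 3 15 8 16)=[10, 6, 13, 15, 9, 2, 4, 7, 16, 5, 11, 0, 12, 3, 14, 8, 1]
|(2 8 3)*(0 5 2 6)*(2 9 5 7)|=|(0 7 2 8 3 6)(5 9)|=6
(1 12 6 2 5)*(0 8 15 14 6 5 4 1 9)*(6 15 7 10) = (0 8 7 10 6 2 4 1 12 5 9)(14 15) = [8, 12, 4, 3, 1, 9, 2, 10, 7, 0, 6, 11, 5, 13, 15, 14]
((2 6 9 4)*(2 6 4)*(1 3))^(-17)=[0, 3, 9, 1, 2, 5, 4, 7, 8, 6]=(1 3)(2 9 6 4)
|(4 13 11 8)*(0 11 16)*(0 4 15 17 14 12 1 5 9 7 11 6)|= |(0 6)(1 5 9 7 11 8 15 17 14 12)(4 13 16)|= 30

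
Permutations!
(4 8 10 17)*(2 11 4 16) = (2 11 4 8 10 17 16) = [0, 1, 11, 3, 8, 5, 6, 7, 10, 9, 17, 4, 12, 13, 14, 15, 2, 16]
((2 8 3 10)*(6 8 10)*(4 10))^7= (2 4 10)(3 6 8)= [0, 1, 4, 6, 10, 5, 8, 7, 3, 9, 2]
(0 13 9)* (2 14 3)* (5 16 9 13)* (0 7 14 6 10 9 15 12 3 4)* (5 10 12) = (0 10 9 7 14 4)(2 6 12 3)(5 16 15) = [10, 1, 6, 2, 0, 16, 12, 14, 8, 7, 9, 11, 3, 13, 4, 5, 15]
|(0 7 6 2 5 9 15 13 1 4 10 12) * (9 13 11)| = |(0 7 6 2 5 13 1 4 10 12)(9 15 11)| = 30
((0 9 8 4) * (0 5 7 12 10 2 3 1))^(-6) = (0 7 1 5 3 4 2 8 10 9 12) = [7, 5, 8, 4, 2, 3, 6, 1, 10, 12, 9, 11, 0]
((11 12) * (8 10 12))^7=(8 11 12 10)=[0, 1, 2, 3, 4, 5, 6, 7, 11, 9, 8, 12, 10]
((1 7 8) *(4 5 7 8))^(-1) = [0, 8, 2, 3, 7, 4, 6, 5, 1] = (1 8)(4 7 5)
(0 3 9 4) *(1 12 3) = (0 1 12 3 9 4) = [1, 12, 2, 9, 0, 5, 6, 7, 8, 4, 10, 11, 3]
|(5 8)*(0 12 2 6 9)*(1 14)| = |(0 12 2 6 9)(1 14)(5 8)| = 10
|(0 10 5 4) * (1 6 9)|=|(0 10 5 4)(1 6 9)|=12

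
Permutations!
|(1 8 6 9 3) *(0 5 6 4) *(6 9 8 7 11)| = |(0 5 9 3 1 7 11 6 8 4)| = 10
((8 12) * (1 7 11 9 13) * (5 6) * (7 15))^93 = (1 11)(5 6)(7 13)(8 12)(9 15) = [0, 11, 2, 3, 4, 6, 5, 13, 12, 15, 10, 1, 8, 7, 14, 9]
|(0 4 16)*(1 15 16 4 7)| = 5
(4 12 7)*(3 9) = (3 9)(4 12 7) = [0, 1, 2, 9, 12, 5, 6, 4, 8, 3, 10, 11, 7]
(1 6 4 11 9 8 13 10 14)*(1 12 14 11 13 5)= (1 6 4 13 10 11 9 8 5)(12 14)= [0, 6, 2, 3, 13, 1, 4, 7, 5, 8, 11, 9, 14, 10, 12]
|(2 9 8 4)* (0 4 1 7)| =|(0 4 2 9 8 1 7)| =7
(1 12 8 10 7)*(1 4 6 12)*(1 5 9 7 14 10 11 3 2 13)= (1 5 9 7 4 6 12 8 11 3 2 13)(10 14)= [0, 5, 13, 2, 6, 9, 12, 4, 11, 7, 14, 3, 8, 1, 10]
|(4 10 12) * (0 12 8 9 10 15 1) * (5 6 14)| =|(0 12 4 15 1)(5 6 14)(8 9 10)| =15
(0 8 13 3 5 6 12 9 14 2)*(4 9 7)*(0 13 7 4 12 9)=(0 8 7 12 4)(2 13 3 5 6 9 14)=[8, 1, 13, 5, 0, 6, 9, 12, 7, 14, 10, 11, 4, 3, 2]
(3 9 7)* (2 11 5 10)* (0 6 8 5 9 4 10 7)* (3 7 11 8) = (0 6 3 4 10 2 8 5 11 9) = [6, 1, 8, 4, 10, 11, 3, 7, 5, 0, 2, 9]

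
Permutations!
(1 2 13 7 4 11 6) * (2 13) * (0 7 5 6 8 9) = (0 7 4 11 8 9)(1 13 5 6) = [7, 13, 2, 3, 11, 6, 1, 4, 9, 0, 10, 8, 12, 5]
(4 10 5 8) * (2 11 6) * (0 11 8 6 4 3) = [11, 1, 8, 0, 10, 6, 2, 7, 3, 9, 5, 4] = (0 11 4 10 5 6 2 8 3)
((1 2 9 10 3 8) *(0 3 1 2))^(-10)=[9, 2, 0, 10, 4, 5, 6, 7, 1, 3, 8]=(0 9 3 10 8 1 2)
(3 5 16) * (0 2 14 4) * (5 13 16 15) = (0 2 14 4)(3 13 16)(5 15) = [2, 1, 14, 13, 0, 15, 6, 7, 8, 9, 10, 11, 12, 16, 4, 5, 3]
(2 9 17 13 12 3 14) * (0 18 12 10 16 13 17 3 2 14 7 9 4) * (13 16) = (0 18 12 2 4)(3 7 9)(10 13) = [18, 1, 4, 7, 0, 5, 6, 9, 8, 3, 13, 11, 2, 10, 14, 15, 16, 17, 12]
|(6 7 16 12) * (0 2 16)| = 6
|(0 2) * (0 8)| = |(0 2 8)| = 3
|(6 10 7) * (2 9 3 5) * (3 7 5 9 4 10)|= 4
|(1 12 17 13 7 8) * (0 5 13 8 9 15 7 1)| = 21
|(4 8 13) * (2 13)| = 4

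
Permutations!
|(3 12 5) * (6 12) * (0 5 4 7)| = |(0 5 3 6 12 4 7)| = 7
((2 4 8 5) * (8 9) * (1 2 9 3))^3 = (9)(1 3 4 2) = [0, 3, 1, 4, 2, 5, 6, 7, 8, 9]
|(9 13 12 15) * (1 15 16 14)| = 7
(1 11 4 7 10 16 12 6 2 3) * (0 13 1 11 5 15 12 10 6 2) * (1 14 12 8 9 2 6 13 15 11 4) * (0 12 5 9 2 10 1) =(0 15 8 2 3 4 7 13 14 5 11)(1 9 10 16)(6 12) =[15, 9, 3, 4, 7, 11, 12, 13, 2, 10, 16, 0, 6, 14, 5, 8, 1]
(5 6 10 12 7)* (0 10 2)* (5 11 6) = [10, 1, 0, 3, 4, 5, 2, 11, 8, 9, 12, 6, 7] = (0 10 12 7 11 6 2)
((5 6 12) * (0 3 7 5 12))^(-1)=(12)(0 6 5 7 3)=[6, 1, 2, 0, 4, 7, 5, 3, 8, 9, 10, 11, 12]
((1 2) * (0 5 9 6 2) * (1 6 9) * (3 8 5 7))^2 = (9)(0 3 5)(1 7 8) = [3, 7, 2, 5, 4, 0, 6, 8, 1, 9]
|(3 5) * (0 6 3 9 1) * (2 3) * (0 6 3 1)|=12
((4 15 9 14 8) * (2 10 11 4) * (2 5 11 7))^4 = (2 10 7)(4 8 15 5 9 11 14) = [0, 1, 10, 3, 8, 9, 6, 2, 15, 11, 7, 14, 12, 13, 4, 5]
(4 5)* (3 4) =(3 4 5) =[0, 1, 2, 4, 5, 3]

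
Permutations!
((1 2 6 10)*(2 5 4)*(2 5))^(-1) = [0, 10, 1, 3, 5, 4, 2, 7, 8, 9, 6] = (1 10 6 2)(4 5)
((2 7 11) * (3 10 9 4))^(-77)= [0, 1, 7, 4, 9, 5, 6, 11, 8, 10, 3, 2]= (2 7 11)(3 4 9 10)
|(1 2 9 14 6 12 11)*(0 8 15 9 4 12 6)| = 5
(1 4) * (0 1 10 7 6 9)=(0 1 4 10 7 6 9)=[1, 4, 2, 3, 10, 5, 9, 6, 8, 0, 7]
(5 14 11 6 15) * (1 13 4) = (1 13 4)(5 14 11 6 15) = [0, 13, 2, 3, 1, 14, 15, 7, 8, 9, 10, 6, 12, 4, 11, 5]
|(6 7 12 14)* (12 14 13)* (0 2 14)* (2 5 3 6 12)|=20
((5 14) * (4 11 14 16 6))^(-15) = (4 5)(6 14)(11 16) = [0, 1, 2, 3, 5, 4, 14, 7, 8, 9, 10, 16, 12, 13, 6, 15, 11]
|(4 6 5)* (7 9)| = 6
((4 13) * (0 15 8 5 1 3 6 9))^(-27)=(0 3 8 9 1 15 6 5)(4 13)=[3, 15, 2, 8, 13, 0, 5, 7, 9, 1, 10, 11, 12, 4, 14, 6]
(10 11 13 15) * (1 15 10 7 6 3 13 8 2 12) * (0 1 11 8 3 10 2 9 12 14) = [1, 15, 14, 13, 4, 5, 10, 6, 9, 12, 8, 3, 11, 2, 0, 7] = (0 1 15 7 6 10 8 9 12 11 3 13 2 14)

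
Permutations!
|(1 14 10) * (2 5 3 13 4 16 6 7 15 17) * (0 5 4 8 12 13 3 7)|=|(0 5 7 15 17 2 4 16 6)(1 14 10)(8 12 13)|=9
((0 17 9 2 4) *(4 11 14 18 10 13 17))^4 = (2 10)(9 18)(11 13)(14 17) = [0, 1, 10, 3, 4, 5, 6, 7, 8, 18, 2, 13, 12, 11, 17, 15, 16, 14, 9]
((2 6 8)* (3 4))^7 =[0, 1, 6, 4, 3, 5, 8, 7, 2] =(2 6 8)(3 4)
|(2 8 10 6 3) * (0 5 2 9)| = |(0 5 2 8 10 6 3 9)| = 8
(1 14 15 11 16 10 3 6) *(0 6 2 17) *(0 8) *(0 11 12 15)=(0 6 1 14)(2 17 8 11 16 10 3)(12 15)=[6, 14, 17, 2, 4, 5, 1, 7, 11, 9, 3, 16, 15, 13, 0, 12, 10, 8]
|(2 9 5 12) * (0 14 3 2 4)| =8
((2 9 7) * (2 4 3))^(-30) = (9) = [0, 1, 2, 3, 4, 5, 6, 7, 8, 9]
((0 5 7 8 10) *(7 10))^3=[0, 1, 2, 3, 4, 5, 6, 8, 7, 9, 10]=(10)(7 8)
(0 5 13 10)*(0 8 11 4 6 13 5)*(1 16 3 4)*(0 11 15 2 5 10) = [11, 16, 5, 4, 6, 10, 13, 7, 15, 9, 8, 1, 12, 0, 14, 2, 3] = (0 11 1 16 3 4 6 13)(2 5 10 8 15)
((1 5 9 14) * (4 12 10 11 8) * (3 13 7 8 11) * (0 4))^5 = (0 13 12 8 3 4 7 10)(1 5 9 14) = [13, 5, 2, 4, 7, 9, 6, 10, 3, 14, 0, 11, 8, 12, 1]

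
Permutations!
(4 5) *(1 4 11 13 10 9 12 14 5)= (1 4)(5 11 13 10 9 12 14)= [0, 4, 2, 3, 1, 11, 6, 7, 8, 12, 9, 13, 14, 10, 5]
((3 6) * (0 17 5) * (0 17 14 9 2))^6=(17)(0 9)(2 14)=[9, 1, 14, 3, 4, 5, 6, 7, 8, 0, 10, 11, 12, 13, 2, 15, 16, 17]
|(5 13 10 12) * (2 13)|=|(2 13 10 12 5)|=5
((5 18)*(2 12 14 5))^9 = (2 18 5 14 12) = [0, 1, 18, 3, 4, 14, 6, 7, 8, 9, 10, 11, 2, 13, 12, 15, 16, 17, 5]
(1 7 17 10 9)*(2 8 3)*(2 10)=(1 7 17 2 8 3 10 9)=[0, 7, 8, 10, 4, 5, 6, 17, 3, 1, 9, 11, 12, 13, 14, 15, 16, 2]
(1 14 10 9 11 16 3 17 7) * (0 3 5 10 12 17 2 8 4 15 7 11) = (0 3 2 8 4 15 7 1 14 12 17 11 16 5 10 9) = [3, 14, 8, 2, 15, 10, 6, 1, 4, 0, 9, 16, 17, 13, 12, 7, 5, 11]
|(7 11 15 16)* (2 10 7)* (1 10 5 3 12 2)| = |(1 10 7 11 15 16)(2 5 3 12)| = 12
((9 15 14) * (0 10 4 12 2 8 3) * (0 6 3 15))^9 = (15)(3 6) = [0, 1, 2, 6, 4, 5, 3, 7, 8, 9, 10, 11, 12, 13, 14, 15]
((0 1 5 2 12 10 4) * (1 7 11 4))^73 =(0 7 11 4)(1 12 5 10 2) =[7, 12, 1, 3, 0, 10, 6, 11, 8, 9, 2, 4, 5]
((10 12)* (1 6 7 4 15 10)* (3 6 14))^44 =(1 12 10 15 4 7 6 3 14) =[0, 12, 2, 14, 7, 5, 3, 6, 8, 9, 15, 11, 10, 13, 1, 4]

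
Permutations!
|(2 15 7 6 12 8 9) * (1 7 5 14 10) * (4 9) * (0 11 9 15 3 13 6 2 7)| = 16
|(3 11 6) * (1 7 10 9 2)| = |(1 7 10 9 2)(3 11 6)| = 15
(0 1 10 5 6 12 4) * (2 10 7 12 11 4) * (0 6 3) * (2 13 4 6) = (0 1 7 12 13 4 2 10 5 3)(6 11) = [1, 7, 10, 0, 2, 3, 11, 12, 8, 9, 5, 6, 13, 4]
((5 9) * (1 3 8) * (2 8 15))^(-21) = (1 8 2 15 3)(5 9) = [0, 8, 15, 1, 4, 9, 6, 7, 2, 5, 10, 11, 12, 13, 14, 3]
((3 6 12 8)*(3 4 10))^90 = (12) = [0, 1, 2, 3, 4, 5, 6, 7, 8, 9, 10, 11, 12]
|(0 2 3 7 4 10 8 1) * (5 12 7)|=|(0 2 3 5 12 7 4 10 8 1)|=10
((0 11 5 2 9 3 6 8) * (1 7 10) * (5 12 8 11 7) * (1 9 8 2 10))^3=(0 5 3 12)(1 9 11 8)(2 7 10 6)=[5, 9, 7, 12, 4, 3, 2, 10, 1, 11, 6, 8, 0]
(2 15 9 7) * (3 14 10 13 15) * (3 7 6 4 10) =(2 7)(3 14)(4 10 13 15 9 6) =[0, 1, 7, 14, 10, 5, 4, 2, 8, 6, 13, 11, 12, 15, 3, 9]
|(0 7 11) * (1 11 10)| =5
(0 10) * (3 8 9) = [10, 1, 2, 8, 4, 5, 6, 7, 9, 3, 0] = (0 10)(3 8 9)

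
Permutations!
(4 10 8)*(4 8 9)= (4 10 9)= [0, 1, 2, 3, 10, 5, 6, 7, 8, 4, 9]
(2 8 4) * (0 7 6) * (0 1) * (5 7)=[5, 0, 8, 3, 2, 7, 1, 6, 4]=(0 5 7 6 1)(2 8 4)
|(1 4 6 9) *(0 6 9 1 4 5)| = 4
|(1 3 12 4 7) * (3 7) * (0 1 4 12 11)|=|(12)(0 1 7 4 3 11)|=6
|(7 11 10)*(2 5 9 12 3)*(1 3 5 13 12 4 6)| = 9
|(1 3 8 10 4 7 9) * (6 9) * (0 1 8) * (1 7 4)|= |(0 7 6 9 8 10 1 3)|= 8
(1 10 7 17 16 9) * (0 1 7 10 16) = (0 1 16 9 7 17) = [1, 16, 2, 3, 4, 5, 6, 17, 8, 7, 10, 11, 12, 13, 14, 15, 9, 0]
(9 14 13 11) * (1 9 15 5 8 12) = (1 9 14 13 11 15 5 8 12) = [0, 9, 2, 3, 4, 8, 6, 7, 12, 14, 10, 15, 1, 11, 13, 5]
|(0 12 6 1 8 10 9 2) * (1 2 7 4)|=12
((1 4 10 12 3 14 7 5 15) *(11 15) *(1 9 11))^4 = (1 3)(4 14)(5 12)(7 10)(9 11 15) = [0, 3, 2, 1, 14, 12, 6, 10, 8, 11, 7, 15, 5, 13, 4, 9]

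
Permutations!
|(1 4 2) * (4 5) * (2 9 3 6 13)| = |(1 5 4 9 3 6 13 2)| = 8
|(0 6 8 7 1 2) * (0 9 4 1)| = |(0 6 8 7)(1 2 9 4)| = 4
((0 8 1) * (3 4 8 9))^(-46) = [3, 9, 2, 8, 1, 5, 6, 7, 0, 4] = (0 3 8)(1 9 4)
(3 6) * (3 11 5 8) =(3 6 11 5 8) =[0, 1, 2, 6, 4, 8, 11, 7, 3, 9, 10, 5]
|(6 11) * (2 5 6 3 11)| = 6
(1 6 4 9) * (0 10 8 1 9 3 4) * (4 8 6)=(0 10 6)(1 4 3 8)=[10, 4, 2, 8, 3, 5, 0, 7, 1, 9, 6]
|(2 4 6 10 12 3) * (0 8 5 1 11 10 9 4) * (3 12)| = |(12)(0 8 5 1 11 10 3 2)(4 6 9)| = 24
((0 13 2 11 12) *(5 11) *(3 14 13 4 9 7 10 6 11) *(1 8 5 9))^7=(0 13 12 14 11 3 6 5 10 8 7 1 9 4 2)=[13, 9, 0, 6, 2, 10, 5, 1, 7, 4, 8, 3, 14, 12, 11]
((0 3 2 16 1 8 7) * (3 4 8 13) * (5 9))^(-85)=(16)(0 7 8 4)(5 9)=[7, 1, 2, 3, 0, 9, 6, 8, 4, 5, 10, 11, 12, 13, 14, 15, 16]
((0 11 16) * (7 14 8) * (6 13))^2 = (0 16 11)(7 8 14) = [16, 1, 2, 3, 4, 5, 6, 8, 14, 9, 10, 0, 12, 13, 7, 15, 11]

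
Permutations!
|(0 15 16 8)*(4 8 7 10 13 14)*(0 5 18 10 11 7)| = |(0 15 16)(4 8 5 18 10 13 14)(7 11)| = 42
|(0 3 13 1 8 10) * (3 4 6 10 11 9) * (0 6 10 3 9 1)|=|(0 4 10 6 3 13)(1 8 11)|=6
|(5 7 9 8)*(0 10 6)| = 12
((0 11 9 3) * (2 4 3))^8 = (0 9 4)(2 3 11) = [9, 1, 3, 11, 0, 5, 6, 7, 8, 4, 10, 2]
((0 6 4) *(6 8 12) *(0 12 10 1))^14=(0 10)(1 8)(4 6 12)=[10, 8, 2, 3, 6, 5, 12, 7, 1, 9, 0, 11, 4]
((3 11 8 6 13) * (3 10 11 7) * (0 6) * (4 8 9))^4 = [11, 1, 2, 3, 13, 5, 9, 7, 10, 6, 8, 0, 12, 4] = (0 11)(4 13)(6 9)(8 10)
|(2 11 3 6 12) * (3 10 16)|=7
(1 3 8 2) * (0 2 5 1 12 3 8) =(0 2 12 3)(1 8 5) =[2, 8, 12, 0, 4, 1, 6, 7, 5, 9, 10, 11, 3]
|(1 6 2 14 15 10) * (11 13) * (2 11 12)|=9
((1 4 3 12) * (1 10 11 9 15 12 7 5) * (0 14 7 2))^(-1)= (0 2 3 4 1 5 7 14)(9 11 10 12 15)= [2, 5, 3, 4, 1, 7, 6, 14, 8, 11, 12, 10, 15, 13, 0, 9]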